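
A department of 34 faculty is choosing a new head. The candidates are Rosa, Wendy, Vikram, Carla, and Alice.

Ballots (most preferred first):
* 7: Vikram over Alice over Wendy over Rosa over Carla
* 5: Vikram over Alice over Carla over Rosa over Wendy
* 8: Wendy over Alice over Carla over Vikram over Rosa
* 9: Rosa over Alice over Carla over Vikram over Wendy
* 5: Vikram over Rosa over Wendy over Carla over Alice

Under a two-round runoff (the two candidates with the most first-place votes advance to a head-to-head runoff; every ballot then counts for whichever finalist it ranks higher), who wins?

Vikram

Round 1 first-place votes: Rosa 9, Wendy 8, Vikram 17, Carla 0, Alice 0. Vikram and Rosa advance.
Runoff: Vikram is ranked above Rosa on 25 ballots, Rosa above Vikram on 9.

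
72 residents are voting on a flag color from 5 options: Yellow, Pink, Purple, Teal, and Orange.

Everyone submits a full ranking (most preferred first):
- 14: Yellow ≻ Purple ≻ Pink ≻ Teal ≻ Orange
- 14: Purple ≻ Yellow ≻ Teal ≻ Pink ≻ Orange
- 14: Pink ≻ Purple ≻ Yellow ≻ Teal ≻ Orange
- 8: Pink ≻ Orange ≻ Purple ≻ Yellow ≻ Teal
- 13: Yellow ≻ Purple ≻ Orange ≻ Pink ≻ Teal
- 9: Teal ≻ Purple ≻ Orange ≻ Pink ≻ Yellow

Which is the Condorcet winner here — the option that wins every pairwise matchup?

Purple

Purple vs Yellow: 45–27
Purple vs Pink: 50–22
Purple vs Teal: 63–9
Purple vs Orange: 64–8
Purple beats every other option.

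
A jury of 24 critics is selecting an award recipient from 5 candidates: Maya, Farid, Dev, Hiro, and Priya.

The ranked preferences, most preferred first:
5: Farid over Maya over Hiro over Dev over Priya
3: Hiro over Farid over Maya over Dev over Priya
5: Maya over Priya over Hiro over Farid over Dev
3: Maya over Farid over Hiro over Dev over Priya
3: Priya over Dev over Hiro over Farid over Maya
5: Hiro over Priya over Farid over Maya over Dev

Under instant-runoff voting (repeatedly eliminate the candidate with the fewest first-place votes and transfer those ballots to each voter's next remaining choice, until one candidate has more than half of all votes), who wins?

Round 1: Maya 8, Farid 5, Dev 0, Hiro 8, Priya 3. Dev eliminated.
Round 2: Maya 8, Farid 5, Hiro 8, Priya 3. Priya eliminated.
Round 3: Maya 8, Farid 5, Hiro 11. Farid eliminated.
Round 4: Maya 13, Hiro 11. Maya has a majority (≥13).

Maya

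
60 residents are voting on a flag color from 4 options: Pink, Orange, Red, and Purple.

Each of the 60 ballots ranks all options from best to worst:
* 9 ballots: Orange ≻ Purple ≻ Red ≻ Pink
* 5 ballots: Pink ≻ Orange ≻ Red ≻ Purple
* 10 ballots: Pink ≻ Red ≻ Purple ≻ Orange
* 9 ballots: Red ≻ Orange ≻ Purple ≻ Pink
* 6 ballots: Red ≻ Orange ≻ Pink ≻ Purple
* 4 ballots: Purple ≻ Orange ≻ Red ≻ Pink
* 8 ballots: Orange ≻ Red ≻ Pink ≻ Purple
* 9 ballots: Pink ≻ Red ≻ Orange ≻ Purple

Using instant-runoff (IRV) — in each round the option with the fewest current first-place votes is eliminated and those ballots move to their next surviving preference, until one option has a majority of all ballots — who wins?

Orange

Round 1: Pink 24, Orange 17, Red 15, Purple 4. Purple eliminated.
Round 2: Pink 24, Orange 21, Red 15. Red eliminated.
Round 3: Pink 24, Orange 36. Orange has a majority (≥31).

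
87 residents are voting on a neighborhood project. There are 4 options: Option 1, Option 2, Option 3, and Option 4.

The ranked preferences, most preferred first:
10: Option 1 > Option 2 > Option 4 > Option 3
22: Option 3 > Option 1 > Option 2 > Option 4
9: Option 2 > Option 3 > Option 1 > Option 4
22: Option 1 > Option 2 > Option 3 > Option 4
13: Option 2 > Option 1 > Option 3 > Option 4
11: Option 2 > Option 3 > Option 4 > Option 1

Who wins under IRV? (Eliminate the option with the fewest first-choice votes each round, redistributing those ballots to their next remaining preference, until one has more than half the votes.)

Option 1

Round 1: Option 1 32, Option 2 33, Option 3 22, Option 4 0. Option 4 eliminated.
Round 2: Option 1 32, Option 2 33, Option 3 22. Option 3 eliminated.
Round 3: Option 1 54, Option 2 33. Option 1 has a majority (≥44).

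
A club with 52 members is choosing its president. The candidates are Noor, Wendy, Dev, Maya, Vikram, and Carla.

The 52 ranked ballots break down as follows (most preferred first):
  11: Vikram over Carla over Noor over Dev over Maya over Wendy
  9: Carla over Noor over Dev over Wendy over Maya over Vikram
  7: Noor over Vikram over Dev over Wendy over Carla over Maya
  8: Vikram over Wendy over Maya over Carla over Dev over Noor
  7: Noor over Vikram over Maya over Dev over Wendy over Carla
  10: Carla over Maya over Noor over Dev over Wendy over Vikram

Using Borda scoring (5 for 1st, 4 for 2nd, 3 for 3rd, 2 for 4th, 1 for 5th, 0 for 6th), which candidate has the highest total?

Noor: 11×3 + 9×4 + 7×5 + 8×0 + 7×5 + 10×3 = 169
Wendy: 11×0 + 9×2 + 7×2 + 8×4 + 7×1 + 10×1 = 81
Dev: 11×2 + 9×3 + 7×3 + 8×1 + 7×2 + 10×2 = 112
Maya: 11×1 + 9×1 + 7×0 + 8×3 + 7×3 + 10×4 = 105
Vikram: 11×5 + 9×0 + 7×4 + 8×5 + 7×4 + 10×0 = 151
Carla: 11×4 + 9×5 + 7×1 + 8×2 + 7×0 + 10×5 = 162

Noor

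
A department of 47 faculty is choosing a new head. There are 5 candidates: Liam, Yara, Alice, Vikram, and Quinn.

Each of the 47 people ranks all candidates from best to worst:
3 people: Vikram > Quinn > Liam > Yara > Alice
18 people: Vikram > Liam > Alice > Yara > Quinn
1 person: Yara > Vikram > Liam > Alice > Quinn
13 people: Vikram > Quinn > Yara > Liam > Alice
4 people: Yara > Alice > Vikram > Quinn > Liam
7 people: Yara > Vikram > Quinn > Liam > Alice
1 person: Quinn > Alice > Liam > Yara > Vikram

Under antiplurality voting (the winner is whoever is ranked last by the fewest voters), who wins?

Last-place votes: Liam 4, Yara 0, Alice 23, Vikram 1, Quinn 19.

Yara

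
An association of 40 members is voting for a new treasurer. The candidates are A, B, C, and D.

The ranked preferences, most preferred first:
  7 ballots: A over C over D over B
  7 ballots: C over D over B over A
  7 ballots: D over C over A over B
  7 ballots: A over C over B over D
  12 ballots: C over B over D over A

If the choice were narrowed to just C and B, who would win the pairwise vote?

C

C is ranked above B on 40 ballots; B above C on 0.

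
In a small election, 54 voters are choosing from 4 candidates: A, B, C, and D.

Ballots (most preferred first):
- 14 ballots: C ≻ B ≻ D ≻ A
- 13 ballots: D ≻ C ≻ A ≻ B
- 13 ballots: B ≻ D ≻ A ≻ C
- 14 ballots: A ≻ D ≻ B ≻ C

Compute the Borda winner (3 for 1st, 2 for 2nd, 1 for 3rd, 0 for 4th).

D

A: 14×0 + 13×1 + 13×1 + 14×3 = 68
B: 14×2 + 13×0 + 13×3 + 14×1 = 81
C: 14×3 + 13×2 + 13×0 + 14×0 = 68
D: 14×1 + 13×3 + 13×2 + 14×2 = 107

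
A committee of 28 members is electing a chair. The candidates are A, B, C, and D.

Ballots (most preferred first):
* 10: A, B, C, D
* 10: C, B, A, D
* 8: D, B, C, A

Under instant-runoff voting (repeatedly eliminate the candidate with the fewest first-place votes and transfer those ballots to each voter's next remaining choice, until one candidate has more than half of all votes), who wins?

Round 1: A 10, B 0, C 10, D 8. B eliminated.
Round 2: A 10, C 10, D 8. D eliminated.
Round 3: A 10, C 18. C has a majority (≥15).

C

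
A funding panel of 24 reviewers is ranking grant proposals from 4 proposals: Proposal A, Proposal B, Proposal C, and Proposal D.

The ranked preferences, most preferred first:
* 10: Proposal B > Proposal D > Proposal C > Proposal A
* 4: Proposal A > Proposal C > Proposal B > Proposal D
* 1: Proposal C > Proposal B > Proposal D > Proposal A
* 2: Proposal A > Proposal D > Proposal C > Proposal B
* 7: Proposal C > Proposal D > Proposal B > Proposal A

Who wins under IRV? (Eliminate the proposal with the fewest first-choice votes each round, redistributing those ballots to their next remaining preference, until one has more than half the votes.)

Proposal C

Round 1: Proposal A 6, Proposal B 10, Proposal C 8, Proposal D 0. Proposal D eliminated.
Round 2: Proposal A 6, Proposal B 10, Proposal C 8. Proposal A eliminated.
Round 3: Proposal B 10, Proposal C 14. Proposal C has a majority (≥13).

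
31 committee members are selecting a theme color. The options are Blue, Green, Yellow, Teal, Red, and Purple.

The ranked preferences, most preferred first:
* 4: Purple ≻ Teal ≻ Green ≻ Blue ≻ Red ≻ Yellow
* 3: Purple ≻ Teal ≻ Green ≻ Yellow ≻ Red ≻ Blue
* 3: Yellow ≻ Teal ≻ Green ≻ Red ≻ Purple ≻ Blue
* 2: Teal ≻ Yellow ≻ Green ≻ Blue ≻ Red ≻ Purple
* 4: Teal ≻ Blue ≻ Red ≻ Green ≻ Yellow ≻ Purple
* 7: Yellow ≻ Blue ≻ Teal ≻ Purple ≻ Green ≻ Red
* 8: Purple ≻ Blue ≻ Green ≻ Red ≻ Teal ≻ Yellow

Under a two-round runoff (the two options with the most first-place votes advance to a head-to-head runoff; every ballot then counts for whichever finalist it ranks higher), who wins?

Round 1 first-place votes: Blue 0, Green 0, Yellow 10, Teal 6, Red 0, Purple 15. Purple and Yellow advance.
Runoff: Purple is ranked above Yellow on 15 ballots, Yellow above Purple on 16.

Yellow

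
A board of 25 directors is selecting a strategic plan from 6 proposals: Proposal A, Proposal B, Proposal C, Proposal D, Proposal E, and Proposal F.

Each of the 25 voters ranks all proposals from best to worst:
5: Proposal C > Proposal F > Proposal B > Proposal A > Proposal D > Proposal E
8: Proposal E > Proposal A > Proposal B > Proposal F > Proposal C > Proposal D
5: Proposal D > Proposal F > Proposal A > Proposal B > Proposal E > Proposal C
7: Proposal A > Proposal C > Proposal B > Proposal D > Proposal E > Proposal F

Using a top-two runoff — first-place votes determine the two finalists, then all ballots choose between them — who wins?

Proposal A

Round 1 first-place votes: Proposal A 7, Proposal B 0, Proposal C 5, Proposal D 5, Proposal E 8, Proposal F 0. Proposal E and Proposal A advance.
Runoff: Proposal E is ranked above Proposal A on 8 ballots, Proposal A above Proposal E on 17.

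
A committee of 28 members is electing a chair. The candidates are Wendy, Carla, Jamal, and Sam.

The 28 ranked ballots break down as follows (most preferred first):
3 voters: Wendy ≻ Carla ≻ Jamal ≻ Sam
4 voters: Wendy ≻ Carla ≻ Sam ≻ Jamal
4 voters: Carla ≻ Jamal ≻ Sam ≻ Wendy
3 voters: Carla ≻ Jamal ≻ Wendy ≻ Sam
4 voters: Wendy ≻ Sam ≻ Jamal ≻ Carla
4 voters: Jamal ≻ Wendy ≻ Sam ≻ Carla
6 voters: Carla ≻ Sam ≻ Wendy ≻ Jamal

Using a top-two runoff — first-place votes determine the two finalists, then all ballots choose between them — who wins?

Wendy

Round 1 first-place votes: Wendy 11, Carla 13, Jamal 4, Sam 0. Carla and Wendy advance.
Runoff: Carla is ranked above Wendy on 13 ballots, Wendy above Carla on 15.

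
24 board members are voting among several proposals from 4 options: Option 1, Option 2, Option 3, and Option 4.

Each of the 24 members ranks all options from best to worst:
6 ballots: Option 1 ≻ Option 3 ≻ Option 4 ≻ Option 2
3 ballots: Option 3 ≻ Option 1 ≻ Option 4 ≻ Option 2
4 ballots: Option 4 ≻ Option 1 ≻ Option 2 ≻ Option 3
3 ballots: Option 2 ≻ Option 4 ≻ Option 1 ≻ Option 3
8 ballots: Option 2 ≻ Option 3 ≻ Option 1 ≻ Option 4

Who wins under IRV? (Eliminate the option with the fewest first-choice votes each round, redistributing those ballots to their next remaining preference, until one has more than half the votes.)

Option 1

Round 1: Option 1 6, Option 2 11, Option 3 3, Option 4 4. Option 3 eliminated.
Round 2: Option 1 9, Option 2 11, Option 4 4. Option 4 eliminated.
Round 3: Option 1 13, Option 2 11. Option 1 has a majority (≥13).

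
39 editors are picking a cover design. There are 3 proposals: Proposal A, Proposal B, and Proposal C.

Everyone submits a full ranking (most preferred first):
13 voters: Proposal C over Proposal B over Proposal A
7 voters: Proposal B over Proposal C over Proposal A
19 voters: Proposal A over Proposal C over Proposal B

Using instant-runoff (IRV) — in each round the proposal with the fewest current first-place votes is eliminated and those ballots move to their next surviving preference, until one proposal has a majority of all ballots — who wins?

Round 1: Proposal A 19, Proposal B 7, Proposal C 13. Proposal B eliminated.
Round 2: Proposal A 19, Proposal C 20. Proposal C has a majority (≥20).

Proposal C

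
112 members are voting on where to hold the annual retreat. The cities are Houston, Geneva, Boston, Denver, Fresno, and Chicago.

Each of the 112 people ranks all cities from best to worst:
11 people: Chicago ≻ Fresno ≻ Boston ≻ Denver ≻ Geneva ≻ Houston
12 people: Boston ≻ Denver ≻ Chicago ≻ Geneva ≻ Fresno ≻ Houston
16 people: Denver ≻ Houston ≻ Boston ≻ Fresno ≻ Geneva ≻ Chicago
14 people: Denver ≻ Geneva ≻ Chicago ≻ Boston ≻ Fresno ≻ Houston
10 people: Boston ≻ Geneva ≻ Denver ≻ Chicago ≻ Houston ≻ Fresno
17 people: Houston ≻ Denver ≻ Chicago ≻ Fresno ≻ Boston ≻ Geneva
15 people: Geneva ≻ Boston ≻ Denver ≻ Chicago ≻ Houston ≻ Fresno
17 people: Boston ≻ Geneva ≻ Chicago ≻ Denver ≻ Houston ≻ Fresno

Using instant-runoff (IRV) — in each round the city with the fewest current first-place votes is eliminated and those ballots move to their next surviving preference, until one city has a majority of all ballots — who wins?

Boston

Round 1: Houston 17, Geneva 15, Boston 39, Denver 30, Fresno 0, Chicago 11. Fresno eliminated.
Round 2: Houston 17, Geneva 15, Boston 39, Denver 30, Chicago 11. Chicago eliminated.
Round 3: Houston 17, Geneva 15, Boston 50, Denver 30. Geneva eliminated.
Round 4: Houston 17, Boston 65, Denver 30. Boston has a majority (≥57).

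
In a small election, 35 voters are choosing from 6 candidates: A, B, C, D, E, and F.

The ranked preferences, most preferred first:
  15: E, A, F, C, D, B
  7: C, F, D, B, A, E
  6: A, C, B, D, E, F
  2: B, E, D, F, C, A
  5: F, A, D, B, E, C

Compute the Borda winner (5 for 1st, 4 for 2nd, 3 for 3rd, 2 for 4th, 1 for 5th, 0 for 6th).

A: 15×4 + 7×1 + 6×5 + 2×0 + 5×4 = 117
B: 15×0 + 7×2 + 6×3 + 2×5 + 5×2 = 52
C: 15×2 + 7×5 + 6×4 + 2×1 + 5×0 = 91
D: 15×1 + 7×3 + 6×2 + 2×3 + 5×3 = 69
E: 15×5 + 7×0 + 6×1 + 2×4 + 5×1 = 94
F: 15×3 + 7×4 + 6×0 + 2×2 + 5×5 = 102

A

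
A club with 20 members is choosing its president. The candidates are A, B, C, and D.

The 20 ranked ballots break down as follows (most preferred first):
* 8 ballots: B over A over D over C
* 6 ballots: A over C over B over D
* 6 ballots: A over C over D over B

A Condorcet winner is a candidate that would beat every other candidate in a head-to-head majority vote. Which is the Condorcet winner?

A vs B: 12–8
A vs C: 20–0
A vs D: 20–0
A beats every other candidate.

A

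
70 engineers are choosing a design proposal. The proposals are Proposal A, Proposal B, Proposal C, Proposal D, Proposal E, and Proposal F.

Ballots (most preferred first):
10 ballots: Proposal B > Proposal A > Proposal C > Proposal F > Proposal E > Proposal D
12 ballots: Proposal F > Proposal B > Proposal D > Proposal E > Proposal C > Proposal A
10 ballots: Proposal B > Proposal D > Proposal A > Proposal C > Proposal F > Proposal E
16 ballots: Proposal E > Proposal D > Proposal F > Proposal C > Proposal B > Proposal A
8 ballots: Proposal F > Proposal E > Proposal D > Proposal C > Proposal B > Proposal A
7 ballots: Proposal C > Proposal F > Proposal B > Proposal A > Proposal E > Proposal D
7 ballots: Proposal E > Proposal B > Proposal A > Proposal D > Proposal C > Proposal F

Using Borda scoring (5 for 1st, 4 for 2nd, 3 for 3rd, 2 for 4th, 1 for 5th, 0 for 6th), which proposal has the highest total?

Proposal B

Proposal A: 10×4 + 12×0 + 10×3 + 16×0 + 8×0 + 7×2 + 7×3 = 105
Proposal B: 10×5 + 12×4 + 10×5 + 16×1 + 8×1 + 7×3 + 7×4 = 221
Proposal C: 10×3 + 12×1 + 10×2 + 16×2 + 8×2 + 7×5 + 7×1 = 152
Proposal D: 10×0 + 12×3 + 10×4 + 16×4 + 8×3 + 7×0 + 7×2 = 178
Proposal E: 10×1 + 12×2 + 10×0 + 16×5 + 8×4 + 7×1 + 7×5 = 188
Proposal F: 10×2 + 12×5 + 10×1 + 16×3 + 8×5 + 7×4 + 7×0 = 206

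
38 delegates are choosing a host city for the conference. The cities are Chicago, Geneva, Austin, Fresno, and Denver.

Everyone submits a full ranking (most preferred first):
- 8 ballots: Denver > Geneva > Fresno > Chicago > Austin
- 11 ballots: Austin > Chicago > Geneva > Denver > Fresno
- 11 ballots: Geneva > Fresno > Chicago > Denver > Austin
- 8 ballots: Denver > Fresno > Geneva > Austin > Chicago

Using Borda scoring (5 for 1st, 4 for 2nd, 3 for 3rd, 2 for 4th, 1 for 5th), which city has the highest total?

Chicago: 8×2 + 11×4 + 11×3 + 8×1 = 101
Geneva: 8×4 + 11×3 + 11×5 + 8×3 = 144
Austin: 8×1 + 11×5 + 11×1 + 8×2 = 90
Fresno: 8×3 + 11×1 + 11×4 + 8×4 = 111
Denver: 8×5 + 11×2 + 11×2 + 8×5 = 124

Geneva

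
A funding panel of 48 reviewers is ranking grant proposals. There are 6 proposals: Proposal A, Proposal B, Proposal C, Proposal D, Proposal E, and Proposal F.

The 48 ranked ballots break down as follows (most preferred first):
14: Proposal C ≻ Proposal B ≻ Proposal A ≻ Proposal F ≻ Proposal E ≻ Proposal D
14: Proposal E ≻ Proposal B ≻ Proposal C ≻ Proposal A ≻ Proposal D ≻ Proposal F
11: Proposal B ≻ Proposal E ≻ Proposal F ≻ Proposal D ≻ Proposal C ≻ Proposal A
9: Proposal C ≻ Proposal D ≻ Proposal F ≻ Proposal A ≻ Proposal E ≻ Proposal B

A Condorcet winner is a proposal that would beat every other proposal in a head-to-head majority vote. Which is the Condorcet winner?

Proposal B vs Proposal A: 39–9
Proposal B vs Proposal C: 25–23
Proposal B vs Proposal D: 39–9
Proposal B vs Proposal E: 25–23
Proposal B vs Proposal F: 39–9
Proposal B beats every other proposal.

Proposal B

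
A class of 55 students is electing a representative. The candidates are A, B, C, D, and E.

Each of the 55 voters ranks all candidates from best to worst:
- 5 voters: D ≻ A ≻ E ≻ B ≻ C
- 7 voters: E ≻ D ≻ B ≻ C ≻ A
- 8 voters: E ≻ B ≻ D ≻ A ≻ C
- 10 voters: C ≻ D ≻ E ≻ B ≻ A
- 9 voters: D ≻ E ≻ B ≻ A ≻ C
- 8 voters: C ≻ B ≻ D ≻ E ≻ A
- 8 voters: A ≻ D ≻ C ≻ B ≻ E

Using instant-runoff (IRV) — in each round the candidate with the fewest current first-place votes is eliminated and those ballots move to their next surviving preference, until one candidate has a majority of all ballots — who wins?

D

Round 1: A 8, B 0, C 18, D 14, E 15. B eliminated.
Round 2: A 8, C 18, D 14, E 15. A eliminated.
Round 3: C 18, D 22, E 15. E eliminated.
Round 4: C 18, D 37. D has a majority (≥28).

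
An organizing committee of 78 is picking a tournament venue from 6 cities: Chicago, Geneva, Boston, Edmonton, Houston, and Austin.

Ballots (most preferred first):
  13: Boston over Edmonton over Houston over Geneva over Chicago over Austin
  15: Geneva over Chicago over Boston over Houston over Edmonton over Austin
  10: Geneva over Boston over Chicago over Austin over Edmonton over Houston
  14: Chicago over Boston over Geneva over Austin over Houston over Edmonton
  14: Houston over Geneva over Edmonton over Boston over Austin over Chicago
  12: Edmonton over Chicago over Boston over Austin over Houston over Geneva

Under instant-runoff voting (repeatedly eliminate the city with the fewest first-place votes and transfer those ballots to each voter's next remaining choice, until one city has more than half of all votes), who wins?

Chicago

Round 1: Chicago 14, Geneva 25, Boston 13, Edmonton 12, Houston 14, Austin 0. Austin eliminated.
Round 2: Chicago 14, Geneva 25, Boston 13, Edmonton 12, Houston 14. Edmonton eliminated.
Round 3: Chicago 26, Geneva 25, Boston 13, Houston 14. Boston eliminated.
Round 4: Chicago 26, Geneva 25, Houston 27. Geneva eliminated.
Round 5: Chicago 51, Houston 27. Chicago has a majority (≥40).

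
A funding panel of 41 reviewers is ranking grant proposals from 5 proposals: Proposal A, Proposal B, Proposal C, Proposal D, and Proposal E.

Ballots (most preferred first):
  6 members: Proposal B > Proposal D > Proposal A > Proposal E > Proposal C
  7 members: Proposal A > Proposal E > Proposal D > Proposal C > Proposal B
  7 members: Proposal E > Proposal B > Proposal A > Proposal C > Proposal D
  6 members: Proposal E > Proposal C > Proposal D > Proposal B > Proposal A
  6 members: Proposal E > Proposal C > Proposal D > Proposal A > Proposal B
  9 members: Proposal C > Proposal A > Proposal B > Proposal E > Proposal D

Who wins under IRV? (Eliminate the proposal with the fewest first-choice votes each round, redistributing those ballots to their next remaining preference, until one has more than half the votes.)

Proposal A

Round 1: Proposal A 7, Proposal B 6, Proposal C 9, Proposal D 0, Proposal E 19. Proposal D eliminated.
Round 2: Proposal A 7, Proposal B 6, Proposal C 9, Proposal E 19. Proposal B eliminated.
Round 3: Proposal A 13, Proposal C 9, Proposal E 19. Proposal C eliminated.
Round 4: Proposal A 22, Proposal E 19. Proposal A has a majority (≥21).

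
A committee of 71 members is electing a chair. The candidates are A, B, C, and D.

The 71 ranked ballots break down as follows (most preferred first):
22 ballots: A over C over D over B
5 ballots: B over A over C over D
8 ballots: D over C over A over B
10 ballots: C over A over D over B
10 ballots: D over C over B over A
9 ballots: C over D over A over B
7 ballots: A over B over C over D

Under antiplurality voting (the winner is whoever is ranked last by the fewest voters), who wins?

C

Last-place votes: A 10, B 49, C 0, D 12.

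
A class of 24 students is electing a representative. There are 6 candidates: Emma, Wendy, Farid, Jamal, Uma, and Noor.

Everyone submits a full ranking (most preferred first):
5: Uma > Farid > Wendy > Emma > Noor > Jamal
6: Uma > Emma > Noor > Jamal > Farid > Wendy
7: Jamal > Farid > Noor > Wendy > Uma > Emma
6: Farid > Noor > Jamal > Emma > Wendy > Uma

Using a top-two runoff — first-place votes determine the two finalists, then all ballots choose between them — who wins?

Round 1 first-place votes: Emma 0, Wendy 0, Farid 6, Jamal 7, Uma 11, Noor 0. Uma and Jamal advance.
Runoff: Uma is ranked above Jamal on 11 ballots, Jamal above Uma on 13.

Jamal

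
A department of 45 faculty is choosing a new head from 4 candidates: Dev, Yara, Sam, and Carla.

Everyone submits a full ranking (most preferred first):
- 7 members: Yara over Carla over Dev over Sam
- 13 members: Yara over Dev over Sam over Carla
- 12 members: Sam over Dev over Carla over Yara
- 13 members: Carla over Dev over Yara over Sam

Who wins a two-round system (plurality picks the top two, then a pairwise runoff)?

Carla

Round 1 first-place votes: Dev 0, Yara 20, Sam 12, Carla 13. Yara and Carla advance.
Runoff: Yara is ranked above Carla on 20 ballots, Carla above Yara on 25.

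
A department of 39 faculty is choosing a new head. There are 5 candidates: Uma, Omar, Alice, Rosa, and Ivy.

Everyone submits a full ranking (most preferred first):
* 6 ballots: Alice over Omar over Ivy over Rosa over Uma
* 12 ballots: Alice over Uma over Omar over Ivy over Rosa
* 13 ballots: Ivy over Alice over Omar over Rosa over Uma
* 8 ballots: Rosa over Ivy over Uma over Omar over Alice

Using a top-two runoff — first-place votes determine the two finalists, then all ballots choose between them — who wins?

Ivy

Round 1 first-place votes: Uma 0, Omar 0, Alice 18, Rosa 8, Ivy 13. Alice and Ivy advance.
Runoff: Alice is ranked above Ivy on 18 ballots, Ivy above Alice on 21.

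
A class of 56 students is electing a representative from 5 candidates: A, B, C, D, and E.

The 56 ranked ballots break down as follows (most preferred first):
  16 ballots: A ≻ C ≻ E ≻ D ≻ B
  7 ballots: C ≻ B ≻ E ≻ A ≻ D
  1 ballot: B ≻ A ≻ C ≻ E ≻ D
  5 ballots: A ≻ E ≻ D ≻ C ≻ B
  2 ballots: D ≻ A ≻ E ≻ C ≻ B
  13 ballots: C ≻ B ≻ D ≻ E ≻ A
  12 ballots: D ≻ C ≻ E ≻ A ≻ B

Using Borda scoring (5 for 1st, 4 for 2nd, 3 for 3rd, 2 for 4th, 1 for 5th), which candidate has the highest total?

A: 16×5 + 7×2 + 1×4 + 5×5 + 2×4 + 13×1 + 12×2 = 168
B: 16×1 + 7×4 + 1×5 + 5×1 + 2×1 + 13×4 + 12×1 = 120
C: 16×4 + 7×5 + 1×3 + 5×2 + 2×2 + 13×5 + 12×4 = 229
D: 16×2 + 7×1 + 1×1 + 5×3 + 2×5 + 13×3 + 12×5 = 164
E: 16×3 + 7×3 + 1×2 + 5×4 + 2×3 + 13×2 + 12×3 = 159

C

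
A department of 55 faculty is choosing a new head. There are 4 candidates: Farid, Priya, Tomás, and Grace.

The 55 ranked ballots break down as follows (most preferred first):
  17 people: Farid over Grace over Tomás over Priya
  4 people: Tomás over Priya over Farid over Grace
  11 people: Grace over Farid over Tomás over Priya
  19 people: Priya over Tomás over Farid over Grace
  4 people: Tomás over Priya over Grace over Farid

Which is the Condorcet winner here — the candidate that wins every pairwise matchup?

Farid

Farid vs Priya: 28–27
Farid vs Tomás: 28–27
Farid vs Grace: 40–15
Farid beats every other candidate.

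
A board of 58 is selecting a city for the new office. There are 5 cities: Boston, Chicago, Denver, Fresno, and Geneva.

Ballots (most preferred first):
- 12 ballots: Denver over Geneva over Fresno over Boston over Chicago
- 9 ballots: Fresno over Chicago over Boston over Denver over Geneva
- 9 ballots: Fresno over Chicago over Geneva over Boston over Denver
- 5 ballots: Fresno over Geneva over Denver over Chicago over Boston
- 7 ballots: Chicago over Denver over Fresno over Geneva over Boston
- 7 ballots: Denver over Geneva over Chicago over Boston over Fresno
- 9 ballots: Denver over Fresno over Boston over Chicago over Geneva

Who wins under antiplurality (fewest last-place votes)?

Fresno

Last-place votes: Boston 12, Chicago 12, Denver 9, Fresno 7, Geneva 18.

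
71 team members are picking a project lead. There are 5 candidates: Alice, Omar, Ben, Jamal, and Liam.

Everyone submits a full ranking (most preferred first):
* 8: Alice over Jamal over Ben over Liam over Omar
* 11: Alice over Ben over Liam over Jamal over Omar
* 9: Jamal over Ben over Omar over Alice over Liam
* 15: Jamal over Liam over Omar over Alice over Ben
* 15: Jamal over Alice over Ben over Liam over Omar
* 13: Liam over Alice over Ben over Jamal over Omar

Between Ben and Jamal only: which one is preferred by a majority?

Jamal

Ben is ranked above Jamal on 24 ballots; Jamal above Ben on 47.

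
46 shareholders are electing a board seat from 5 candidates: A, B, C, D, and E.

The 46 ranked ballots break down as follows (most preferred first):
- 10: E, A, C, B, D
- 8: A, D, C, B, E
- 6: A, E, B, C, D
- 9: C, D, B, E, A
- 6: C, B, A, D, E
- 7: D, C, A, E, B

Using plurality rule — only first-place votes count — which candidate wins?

First-place votes: A 14, B 0, C 15, D 7, E 10.

C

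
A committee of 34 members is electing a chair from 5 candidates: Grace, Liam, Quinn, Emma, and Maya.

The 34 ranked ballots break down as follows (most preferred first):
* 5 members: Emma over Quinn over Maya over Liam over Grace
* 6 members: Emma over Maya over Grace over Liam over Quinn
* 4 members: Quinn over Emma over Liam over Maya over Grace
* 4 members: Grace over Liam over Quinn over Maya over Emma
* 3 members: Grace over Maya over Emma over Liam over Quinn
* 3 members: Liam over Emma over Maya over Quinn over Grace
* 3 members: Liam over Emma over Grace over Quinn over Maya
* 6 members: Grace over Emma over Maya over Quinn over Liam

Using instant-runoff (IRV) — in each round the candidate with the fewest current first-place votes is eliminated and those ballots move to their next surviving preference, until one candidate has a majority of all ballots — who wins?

Emma

Round 1: Grace 13, Liam 6, Quinn 4, Emma 11, Maya 0. Maya eliminated.
Round 2: Grace 13, Liam 6, Quinn 4, Emma 11. Quinn eliminated.
Round 3: Grace 13, Liam 6, Emma 15. Liam eliminated.
Round 4: Grace 13, Emma 21. Emma has a majority (≥18).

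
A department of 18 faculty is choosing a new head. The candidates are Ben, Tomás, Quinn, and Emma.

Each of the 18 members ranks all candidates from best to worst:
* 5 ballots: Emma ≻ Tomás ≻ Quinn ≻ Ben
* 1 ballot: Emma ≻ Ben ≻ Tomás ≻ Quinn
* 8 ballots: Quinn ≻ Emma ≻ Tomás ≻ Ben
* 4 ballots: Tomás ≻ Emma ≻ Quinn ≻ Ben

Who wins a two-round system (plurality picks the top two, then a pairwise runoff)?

Emma

Round 1 first-place votes: Ben 0, Tomás 4, Quinn 8, Emma 6. Quinn and Emma advance.
Runoff: Quinn is ranked above Emma on 8 ballots, Emma above Quinn on 10.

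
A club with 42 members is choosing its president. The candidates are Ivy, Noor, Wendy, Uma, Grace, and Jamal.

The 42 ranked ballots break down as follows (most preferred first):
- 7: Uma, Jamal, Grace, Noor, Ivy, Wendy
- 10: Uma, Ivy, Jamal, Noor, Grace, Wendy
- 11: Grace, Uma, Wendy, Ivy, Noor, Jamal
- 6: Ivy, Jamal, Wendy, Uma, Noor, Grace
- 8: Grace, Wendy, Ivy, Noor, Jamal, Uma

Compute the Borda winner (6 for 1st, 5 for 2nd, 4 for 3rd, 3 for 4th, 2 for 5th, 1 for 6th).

Uma

Ivy: 7×2 + 10×5 + 11×3 + 6×6 + 8×4 = 165
Noor: 7×3 + 10×3 + 11×2 + 6×2 + 8×3 = 109
Wendy: 7×1 + 10×1 + 11×4 + 6×4 + 8×5 = 125
Uma: 7×6 + 10×6 + 11×5 + 6×3 + 8×1 = 183
Grace: 7×4 + 10×2 + 11×6 + 6×1 + 8×6 = 168
Jamal: 7×5 + 10×4 + 11×1 + 6×5 + 8×2 = 132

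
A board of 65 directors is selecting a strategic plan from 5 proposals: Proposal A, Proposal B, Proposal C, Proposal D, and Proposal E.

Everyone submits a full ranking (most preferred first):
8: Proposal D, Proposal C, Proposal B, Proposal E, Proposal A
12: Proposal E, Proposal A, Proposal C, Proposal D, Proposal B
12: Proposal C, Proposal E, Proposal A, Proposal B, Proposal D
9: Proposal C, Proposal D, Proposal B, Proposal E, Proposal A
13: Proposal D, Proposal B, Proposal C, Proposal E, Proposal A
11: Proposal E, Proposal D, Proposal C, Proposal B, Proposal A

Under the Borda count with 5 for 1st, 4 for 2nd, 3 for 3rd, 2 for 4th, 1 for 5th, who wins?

Proposal C

Proposal A: 8×1 + 12×4 + 12×3 + 9×1 + 13×1 + 11×1 = 125
Proposal B: 8×3 + 12×1 + 12×2 + 9×3 + 13×4 + 11×2 = 161
Proposal C: 8×4 + 12×3 + 12×5 + 9×5 + 13×3 + 11×3 = 245
Proposal D: 8×5 + 12×2 + 12×1 + 9×4 + 13×5 + 11×4 = 221
Proposal E: 8×2 + 12×5 + 12×4 + 9×2 + 13×2 + 11×5 = 223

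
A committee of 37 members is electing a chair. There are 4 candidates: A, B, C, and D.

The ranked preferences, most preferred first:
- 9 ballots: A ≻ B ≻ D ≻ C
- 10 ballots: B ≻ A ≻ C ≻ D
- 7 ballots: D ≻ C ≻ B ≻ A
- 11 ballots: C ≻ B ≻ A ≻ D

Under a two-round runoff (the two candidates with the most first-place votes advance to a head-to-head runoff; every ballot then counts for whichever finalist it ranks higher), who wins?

B

Round 1 first-place votes: A 9, B 10, C 11, D 7. C and B advance.
Runoff: C is ranked above B on 18 ballots, B above C on 19.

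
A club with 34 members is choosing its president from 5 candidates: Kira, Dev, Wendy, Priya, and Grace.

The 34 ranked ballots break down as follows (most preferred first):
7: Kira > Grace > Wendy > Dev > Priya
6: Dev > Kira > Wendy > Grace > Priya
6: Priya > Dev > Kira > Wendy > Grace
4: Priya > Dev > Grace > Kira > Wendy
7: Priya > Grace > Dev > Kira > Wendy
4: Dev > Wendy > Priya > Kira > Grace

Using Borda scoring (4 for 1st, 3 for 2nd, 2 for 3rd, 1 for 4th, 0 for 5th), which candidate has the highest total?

Kira: 7×4 + 6×3 + 6×2 + 4×1 + 7×1 + 4×1 = 73
Dev: 7×1 + 6×4 + 6×3 + 4×3 + 7×2 + 4×4 = 91
Wendy: 7×2 + 6×2 + 6×1 + 4×0 + 7×0 + 4×3 = 44
Priya: 7×0 + 6×0 + 6×4 + 4×4 + 7×4 + 4×2 = 76
Grace: 7×3 + 6×1 + 6×0 + 4×2 + 7×3 + 4×0 = 56

Dev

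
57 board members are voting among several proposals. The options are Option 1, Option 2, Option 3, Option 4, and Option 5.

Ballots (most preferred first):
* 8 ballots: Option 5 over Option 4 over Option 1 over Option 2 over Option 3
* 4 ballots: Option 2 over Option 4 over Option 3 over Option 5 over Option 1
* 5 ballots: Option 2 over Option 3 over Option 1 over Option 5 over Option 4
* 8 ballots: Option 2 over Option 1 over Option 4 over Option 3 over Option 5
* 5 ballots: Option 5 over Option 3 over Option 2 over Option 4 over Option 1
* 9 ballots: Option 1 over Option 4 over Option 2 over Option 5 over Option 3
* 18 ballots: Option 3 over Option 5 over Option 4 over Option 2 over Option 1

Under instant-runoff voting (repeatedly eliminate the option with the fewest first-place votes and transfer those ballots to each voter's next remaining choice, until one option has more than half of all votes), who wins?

Round 1: Option 1 9, Option 2 17, Option 3 18, Option 4 0, Option 5 13. Option 4 eliminated.
Round 2: Option 1 9, Option 2 17, Option 3 18, Option 5 13. Option 1 eliminated.
Round 3: Option 2 26, Option 3 18, Option 5 13. Option 5 eliminated.
Round 4: Option 2 34, Option 3 23. Option 2 has a majority (≥29).

Option 2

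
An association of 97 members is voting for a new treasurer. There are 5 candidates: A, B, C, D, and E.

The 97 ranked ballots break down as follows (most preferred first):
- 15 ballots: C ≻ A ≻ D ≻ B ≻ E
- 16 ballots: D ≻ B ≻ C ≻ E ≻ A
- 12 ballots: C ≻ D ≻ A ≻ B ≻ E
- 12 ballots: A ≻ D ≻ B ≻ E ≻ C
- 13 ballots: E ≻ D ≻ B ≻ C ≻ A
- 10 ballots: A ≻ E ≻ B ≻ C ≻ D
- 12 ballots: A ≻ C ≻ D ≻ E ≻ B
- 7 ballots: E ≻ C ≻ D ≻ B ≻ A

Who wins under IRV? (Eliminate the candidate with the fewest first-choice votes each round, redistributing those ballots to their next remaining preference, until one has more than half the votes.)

C

Round 1: A 34, B 0, C 27, D 16, E 20. B eliminated.
Round 2: A 34, C 27, D 16, E 20. D eliminated.
Round 3: A 34, C 43, E 20. E eliminated.
Round 4: A 34, C 63. C has a majority (≥49).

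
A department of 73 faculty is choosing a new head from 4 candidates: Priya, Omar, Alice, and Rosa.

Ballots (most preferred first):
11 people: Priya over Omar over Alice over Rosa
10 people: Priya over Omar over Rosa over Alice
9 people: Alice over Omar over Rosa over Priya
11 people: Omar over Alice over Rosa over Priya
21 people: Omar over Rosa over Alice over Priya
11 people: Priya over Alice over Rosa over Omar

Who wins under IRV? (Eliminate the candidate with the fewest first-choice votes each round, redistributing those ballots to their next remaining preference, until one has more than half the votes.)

Omar

Round 1: Priya 32, Omar 32, Alice 9, Rosa 0. Rosa eliminated.
Round 2: Priya 32, Omar 32, Alice 9. Alice eliminated.
Round 3: Priya 32, Omar 41. Omar has a majority (≥37).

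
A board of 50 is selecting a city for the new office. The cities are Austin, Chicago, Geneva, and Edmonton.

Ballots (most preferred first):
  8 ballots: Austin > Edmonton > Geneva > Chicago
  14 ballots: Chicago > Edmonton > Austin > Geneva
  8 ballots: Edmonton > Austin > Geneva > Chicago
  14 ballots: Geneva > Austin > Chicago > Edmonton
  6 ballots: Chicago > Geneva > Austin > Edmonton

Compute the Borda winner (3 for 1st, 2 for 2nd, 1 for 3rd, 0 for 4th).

Austin: 8×3 + 14×1 + 8×2 + 14×2 + 6×1 = 88
Chicago: 8×0 + 14×3 + 8×0 + 14×1 + 6×3 = 74
Geneva: 8×1 + 14×0 + 8×1 + 14×3 + 6×2 = 70
Edmonton: 8×2 + 14×2 + 8×3 + 14×0 + 6×0 = 68

Austin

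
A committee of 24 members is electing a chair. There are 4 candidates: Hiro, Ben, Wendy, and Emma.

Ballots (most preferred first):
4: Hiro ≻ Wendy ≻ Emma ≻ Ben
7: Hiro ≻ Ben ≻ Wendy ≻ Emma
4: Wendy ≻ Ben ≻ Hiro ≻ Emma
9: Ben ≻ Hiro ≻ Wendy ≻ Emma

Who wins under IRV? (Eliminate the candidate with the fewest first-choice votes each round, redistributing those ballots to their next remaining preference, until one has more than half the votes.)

Ben

Round 1: Hiro 11, Ben 9, Wendy 4, Emma 0. Emma eliminated.
Round 2: Hiro 11, Ben 9, Wendy 4. Wendy eliminated.
Round 3: Hiro 11, Ben 13. Ben has a majority (≥13).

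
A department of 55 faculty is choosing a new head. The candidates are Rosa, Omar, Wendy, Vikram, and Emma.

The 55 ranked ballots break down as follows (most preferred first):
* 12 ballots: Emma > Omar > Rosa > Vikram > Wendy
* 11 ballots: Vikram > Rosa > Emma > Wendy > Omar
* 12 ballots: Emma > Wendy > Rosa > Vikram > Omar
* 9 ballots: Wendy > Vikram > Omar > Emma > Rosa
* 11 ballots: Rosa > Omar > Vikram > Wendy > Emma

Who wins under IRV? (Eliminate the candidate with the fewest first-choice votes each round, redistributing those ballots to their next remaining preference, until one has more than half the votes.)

Vikram

Round 1: Rosa 11, Omar 0, Wendy 9, Vikram 11, Emma 24. Omar eliminated.
Round 2: Rosa 11, Wendy 9, Vikram 11, Emma 24. Wendy eliminated.
Round 3: Rosa 11, Vikram 20, Emma 24. Rosa eliminated.
Round 4: Vikram 31, Emma 24. Vikram has a majority (≥28).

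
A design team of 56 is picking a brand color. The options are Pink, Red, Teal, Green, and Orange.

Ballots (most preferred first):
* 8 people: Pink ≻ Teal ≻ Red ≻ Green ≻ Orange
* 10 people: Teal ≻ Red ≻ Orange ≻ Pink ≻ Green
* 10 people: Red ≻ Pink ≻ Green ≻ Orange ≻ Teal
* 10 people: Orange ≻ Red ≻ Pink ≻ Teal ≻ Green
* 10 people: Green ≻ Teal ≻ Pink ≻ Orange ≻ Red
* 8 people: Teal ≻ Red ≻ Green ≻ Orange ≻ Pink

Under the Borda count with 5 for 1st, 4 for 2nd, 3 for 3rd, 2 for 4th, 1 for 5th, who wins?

Pink: 8×5 + 10×2 + 10×4 + 10×3 + 10×3 + 8×1 = 168
Red: 8×3 + 10×4 + 10×5 + 10×4 + 10×1 + 8×4 = 196
Teal: 8×4 + 10×5 + 10×1 + 10×2 + 10×4 + 8×5 = 192
Green: 8×2 + 10×1 + 10×3 + 10×1 + 10×5 + 8×3 = 140
Orange: 8×1 + 10×3 + 10×2 + 10×5 + 10×2 + 8×2 = 144

Red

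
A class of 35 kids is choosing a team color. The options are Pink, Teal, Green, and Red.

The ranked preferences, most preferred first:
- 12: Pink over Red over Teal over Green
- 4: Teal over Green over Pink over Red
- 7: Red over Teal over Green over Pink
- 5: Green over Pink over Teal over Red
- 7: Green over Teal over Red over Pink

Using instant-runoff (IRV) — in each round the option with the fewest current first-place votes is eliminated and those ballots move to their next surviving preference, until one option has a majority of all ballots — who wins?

Round 1: Pink 12, Teal 4, Green 12, Red 7. Teal eliminated.
Round 2: Pink 12, Green 16, Red 7. Red eliminated.
Round 3: Pink 12, Green 23. Green has a majority (≥18).

Green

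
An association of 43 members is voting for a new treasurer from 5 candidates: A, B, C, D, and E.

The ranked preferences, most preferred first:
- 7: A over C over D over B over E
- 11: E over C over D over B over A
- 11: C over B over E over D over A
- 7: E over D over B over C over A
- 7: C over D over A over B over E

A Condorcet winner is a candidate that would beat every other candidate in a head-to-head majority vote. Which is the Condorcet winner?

C

C vs A: 36–7
C vs B: 36–7
C vs D: 36–7
C vs E: 25–18
C beats every other candidate.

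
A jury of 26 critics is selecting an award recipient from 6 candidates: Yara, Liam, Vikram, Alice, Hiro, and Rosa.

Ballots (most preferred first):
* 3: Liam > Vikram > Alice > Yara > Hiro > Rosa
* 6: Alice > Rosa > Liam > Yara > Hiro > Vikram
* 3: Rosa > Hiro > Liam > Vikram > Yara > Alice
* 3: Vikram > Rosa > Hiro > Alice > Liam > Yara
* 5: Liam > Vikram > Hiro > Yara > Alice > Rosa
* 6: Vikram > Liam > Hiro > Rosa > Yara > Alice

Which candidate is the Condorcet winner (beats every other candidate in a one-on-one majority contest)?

Liam vs Yara: 26–0
Liam vs Vikram: 17–9
Liam vs Alice: 17–9
Liam vs Hiro: 20–6
Liam vs Rosa: 14–12
Liam beats every other candidate.

Liam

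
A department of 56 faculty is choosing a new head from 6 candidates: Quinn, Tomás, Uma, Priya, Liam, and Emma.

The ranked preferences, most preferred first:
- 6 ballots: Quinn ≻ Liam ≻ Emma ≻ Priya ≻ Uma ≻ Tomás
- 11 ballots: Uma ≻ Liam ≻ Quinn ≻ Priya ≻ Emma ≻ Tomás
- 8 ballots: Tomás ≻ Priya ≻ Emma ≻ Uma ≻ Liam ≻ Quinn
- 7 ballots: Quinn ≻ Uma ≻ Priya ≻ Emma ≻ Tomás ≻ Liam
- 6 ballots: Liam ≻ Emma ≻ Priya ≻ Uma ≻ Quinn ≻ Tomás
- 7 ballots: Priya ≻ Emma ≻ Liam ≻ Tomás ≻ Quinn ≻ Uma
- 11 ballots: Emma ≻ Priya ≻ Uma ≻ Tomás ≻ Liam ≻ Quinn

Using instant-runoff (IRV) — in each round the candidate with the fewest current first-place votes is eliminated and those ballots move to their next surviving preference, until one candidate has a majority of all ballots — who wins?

Round 1: Quinn 13, Tomás 8, Uma 11, Priya 7, Liam 6, Emma 11. Liam eliminated.
Round 2: Quinn 13, Tomás 8, Uma 11, Priya 7, Emma 17. Priya eliminated.
Round 3: Quinn 13, Tomás 8, Uma 11, Emma 24. Tomás eliminated.
Round 4: Quinn 13, Uma 11, Emma 32. Emma has a majority (≥29).

Emma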